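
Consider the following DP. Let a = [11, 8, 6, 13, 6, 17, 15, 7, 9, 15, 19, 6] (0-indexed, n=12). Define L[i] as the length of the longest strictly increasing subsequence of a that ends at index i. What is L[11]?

1

   i    0    1    2    3    4    5    6    7    8    9   10   11
a[i]   11    8    6   13    6   17   15    7    9   15   19    6
L[i]    1    1    1    2    1    3    3    2    3    4    5    1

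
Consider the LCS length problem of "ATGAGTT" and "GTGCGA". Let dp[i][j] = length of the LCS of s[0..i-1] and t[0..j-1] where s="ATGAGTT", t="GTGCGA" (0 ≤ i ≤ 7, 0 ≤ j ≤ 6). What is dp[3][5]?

   ''  G  T  G  C  G  A
''  0  0  0  0  0  0  0
 A  0  0  0  0  0  0  1
 T  0  0  1  1  1  1  1
 G  0  1  1  2  2  2  2
 A  0  1  1  2  2  2  3
 G  0  1  1  2  2  3  3
 T  0  1  2  2  2  3  3
 T  0  1  2  2  2  3  3

2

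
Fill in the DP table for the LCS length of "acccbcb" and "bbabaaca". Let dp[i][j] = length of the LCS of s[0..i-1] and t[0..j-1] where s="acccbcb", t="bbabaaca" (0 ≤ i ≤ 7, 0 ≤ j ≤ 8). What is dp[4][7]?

2

   ''  b  b  a  b  a  a  c  a
''  0  0  0  0  0  0  0  0  0
 a  0  0  0  1  1  1  1  1  1
 c  0  0  0  1  1  1  1  2  2
 c  0  0  0  1  1  1  1  2  2
 c  0  0  0  1  1  1  1  2  2
 b  0  1  1  1  2  2  2  2  2
 c  0  1  1  1  2  2  2  3  3
 b  0  1  2  2  2  2  2  3  3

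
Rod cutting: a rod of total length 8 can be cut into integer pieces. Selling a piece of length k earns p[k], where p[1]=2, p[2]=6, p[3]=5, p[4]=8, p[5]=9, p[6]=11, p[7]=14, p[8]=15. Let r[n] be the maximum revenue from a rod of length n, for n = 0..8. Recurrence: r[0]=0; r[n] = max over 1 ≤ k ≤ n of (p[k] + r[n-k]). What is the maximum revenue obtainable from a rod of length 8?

   n    0    1    2    3    4    5    6    7    8
r[n]    0    2    6    8   12   14   18   20   24

24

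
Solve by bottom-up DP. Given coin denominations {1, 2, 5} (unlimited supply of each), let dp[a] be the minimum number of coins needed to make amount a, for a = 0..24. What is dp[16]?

 a  0  1  2  3  4  5  6  7  8  9 10 11 12 13 14 15 16 17 18 19 20 21 22 23 24
dp  0  1  1  2  2  1  2  2  3  3  2  3  3  4  4  3  4  4  5  5  4  5  5  6  6

4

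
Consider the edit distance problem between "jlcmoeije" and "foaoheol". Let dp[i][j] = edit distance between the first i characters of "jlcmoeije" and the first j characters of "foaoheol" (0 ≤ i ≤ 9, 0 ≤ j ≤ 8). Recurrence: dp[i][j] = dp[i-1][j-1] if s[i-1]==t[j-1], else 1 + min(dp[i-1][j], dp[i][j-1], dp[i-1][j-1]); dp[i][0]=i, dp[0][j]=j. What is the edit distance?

8

   ''  f  o  a  o  h  e  o  l
''  0  1  2  3  4  5  6  7  8
 j  1  1  2  3  4  5  6  7  8
 l  2  2  2  3  4  5  6  7  7
 c  3  3  3  3  4  5  6  7  8
 m  4  4  4  4  4  5  6  7  8
 o  5  5  4  5  4  5  6  6  7
 e  6  6  5  5  5  5  5  6  7
 i  7  7  6  6  6  6  6  6  7
 j  8  8  7  7  7  7  7  7  7
 e  9  9  8  8  8  8  7  8  8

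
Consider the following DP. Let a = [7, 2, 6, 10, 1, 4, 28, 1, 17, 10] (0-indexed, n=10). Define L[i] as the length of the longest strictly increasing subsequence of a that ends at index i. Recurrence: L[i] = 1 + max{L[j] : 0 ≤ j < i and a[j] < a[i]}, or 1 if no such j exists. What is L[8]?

4

   i    0    1    2    3    4    5    6    7    8    9
a[i]    7    2    6   10    1    4   28    1   17   10
L[i]    1    1    2    3    1    2    4    1    4    3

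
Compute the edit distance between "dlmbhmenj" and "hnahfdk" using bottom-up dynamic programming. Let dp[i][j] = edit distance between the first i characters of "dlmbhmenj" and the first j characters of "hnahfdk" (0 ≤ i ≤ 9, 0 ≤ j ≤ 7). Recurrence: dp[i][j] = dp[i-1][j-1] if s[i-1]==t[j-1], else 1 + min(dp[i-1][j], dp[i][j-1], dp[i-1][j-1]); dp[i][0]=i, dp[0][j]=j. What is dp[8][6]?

7

   ''  h  n  a  h  f  d  k
''  0  1  2  3  4  5  6  7
 d  1  1  2  3  4  5  5  6
 l  2  2  2  3  4  5  6  6
 m  3  3  3  3  4  5  6  7
 b  4  4  4  4  4  5  6  7
 h  5  4  5  5  4  5  6  7
 m  6  5  5  6  5  5  6  7
 e  7  6  6  6  6  6  6  7
 n  8  7  6  7  7  7  7  7
 j  9  8  7  7  8  8  8  8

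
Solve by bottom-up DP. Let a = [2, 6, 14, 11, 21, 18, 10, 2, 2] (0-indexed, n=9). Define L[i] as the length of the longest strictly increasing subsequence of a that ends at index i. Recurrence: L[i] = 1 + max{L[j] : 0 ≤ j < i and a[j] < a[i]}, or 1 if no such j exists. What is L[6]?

   i    0    1    2    3    4    5    6    7    8
a[i]    2    6   14   11   21   18   10    2    2
L[i]    1    2    3    3    4    4    3    1    1

3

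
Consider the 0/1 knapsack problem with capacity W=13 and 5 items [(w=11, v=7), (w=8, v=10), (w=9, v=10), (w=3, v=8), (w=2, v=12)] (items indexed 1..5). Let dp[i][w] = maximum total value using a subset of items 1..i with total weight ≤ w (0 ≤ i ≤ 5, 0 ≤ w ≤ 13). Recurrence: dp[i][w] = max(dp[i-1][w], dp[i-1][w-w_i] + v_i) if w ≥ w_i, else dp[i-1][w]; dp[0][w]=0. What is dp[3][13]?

10

i\w   0   1   2   3   4   5   6   7   8   9  10  11  12  13
  0   0   0   0   0   0   0   0   0   0   0   0   0   0   0
  1   0   0   0   0   0   0   0   0   0   0   0   7   7   7
  2   0   0   0   0   0   0   0   0  10  10  10  10  10  10
  3   0   0   0   0   0   0   0   0  10  10  10  10  10  10
  4   0   0   0   8   8   8   8   8  10  10  10  18  18  18
  5   0   0  12  12  12  20  20  20  20  20  22  22  22  30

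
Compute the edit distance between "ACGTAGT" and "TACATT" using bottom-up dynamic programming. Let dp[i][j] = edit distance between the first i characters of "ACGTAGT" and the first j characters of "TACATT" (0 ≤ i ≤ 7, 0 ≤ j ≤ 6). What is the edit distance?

   ''  T  A  C  A  T  T
''  0  1  2  3  4  5  6
 A  1  1  1  2  3  4  5
 C  2  2  2  1  2  3  4
 G  3  3  3  2  2  3  4
 T  4  3  4  3  3  2  3
 A  5  4  3  4  3  3  3
 G  6  5  4  4  4  4  4
 T  7  6  5  5  5  4  4

4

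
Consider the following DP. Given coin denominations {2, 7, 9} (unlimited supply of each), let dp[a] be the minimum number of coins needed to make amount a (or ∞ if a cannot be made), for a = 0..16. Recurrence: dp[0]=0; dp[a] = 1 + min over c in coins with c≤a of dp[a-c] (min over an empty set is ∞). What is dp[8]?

4

 a  0  1  2  3  4  5  6  7  8  9 10 11 12 13 14 15 16
dp  0  -  1  -  2  -  3  1  4  1  5  2  6  3  2  4  2
(- denotes ∞ / unreachable)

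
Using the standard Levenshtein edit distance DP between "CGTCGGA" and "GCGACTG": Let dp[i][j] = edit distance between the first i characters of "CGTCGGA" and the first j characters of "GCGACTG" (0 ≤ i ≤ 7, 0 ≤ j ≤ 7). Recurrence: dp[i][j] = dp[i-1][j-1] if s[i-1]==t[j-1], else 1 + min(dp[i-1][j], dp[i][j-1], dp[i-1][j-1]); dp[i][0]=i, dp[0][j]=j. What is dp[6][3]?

   ''  G  C  G  A  C  T  G
''  0  1  2  3  4  5  6  7
 C  1  1  1  2  3  4  5  6
 G  2  1  2  1  2  3  4  5
 T  3  2  2  2  2  3  3  4
 C  4  3  2  3  3  2  3  4
 G  5  4  3  2  3  3  3  3
 G  6  5  4  3  3  4  4  3
 A  7  6  5  4  3  4  5  4

3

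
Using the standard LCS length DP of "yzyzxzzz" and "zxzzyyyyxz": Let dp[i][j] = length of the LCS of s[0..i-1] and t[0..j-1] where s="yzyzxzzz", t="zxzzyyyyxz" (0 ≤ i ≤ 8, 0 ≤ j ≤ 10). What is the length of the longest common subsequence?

   ''  z  x  z  z  y  y  y  y  x  z
''  0  0  0  0  0  0  0  0  0  0  0
 y  0  0  0  0  0  1  1  1  1  1  1
 z  0  1  1  1  1  1  1  1  1  1  2
 y  0  1  1  1  1  2  2  2  2  2  2
 z  0  1  1  2  2  2  2  2  2  2  3
 x  0  1  2  2  2  2  2  2  2  3  3
 z  0  1  2  3  3  3  3  3  3  3  4
 z  0  1  2  3  4  4  4  4  4  4  4
 z  0  1  2  3  4  4  4  4  4  4  5

5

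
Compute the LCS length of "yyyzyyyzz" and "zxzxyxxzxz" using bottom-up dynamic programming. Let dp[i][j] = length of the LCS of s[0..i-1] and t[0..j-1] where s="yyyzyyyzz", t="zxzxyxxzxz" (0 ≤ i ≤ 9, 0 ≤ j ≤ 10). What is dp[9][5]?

2

   ''  z  x  z  x  y  x  x  z  x  z
''  0  0  0  0  0  0  0  0  0  0  0
 y  0  0  0  0  0  1  1  1  1  1  1
 y  0  0  0  0  0  1  1  1  1  1  1
 y  0  0  0  0  0  1  1  1  1  1  1
 z  0  1  1  1  1  1  1  1  2  2  2
 y  0  1  1  1  1  2  2  2  2  2  2
 y  0  1  1  1  1  2  2  2  2  2  2
 y  0  1  1  1  1  2  2  2  2  2  2
 z  0  1  1  2  2  2  2  2  3  3  3
 z  0  1  1  2  2  2  2  2  3  3  4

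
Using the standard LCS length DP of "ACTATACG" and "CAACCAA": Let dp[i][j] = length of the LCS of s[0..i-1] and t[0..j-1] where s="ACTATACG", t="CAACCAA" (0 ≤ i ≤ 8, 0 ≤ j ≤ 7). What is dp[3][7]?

   ''  C  A  A  C  C  A  A
''  0  0  0  0  0  0  0  0
 A  0  0  1  1  1  1  1  1
 C  0  1  1  1  2  2  2  2
 T  0  1  1  1  2  2  2  2
 A  0  1  2  2  2  2  3  3
 T  0  1  2  2  2  2  3  3
 A  0  1  2  3  3  3  3  4
 C  0  1  2  3  4  4  4  4
 G  0  1  2  3  4  4  4  4

2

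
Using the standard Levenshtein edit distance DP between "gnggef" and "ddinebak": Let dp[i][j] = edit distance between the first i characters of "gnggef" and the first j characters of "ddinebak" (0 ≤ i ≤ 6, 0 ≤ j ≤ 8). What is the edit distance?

   ''  d  d  i  n  e  b  a  k
''  0  1  2  3  4  5  6  7  8
 g  1  1  2  3  4  5  6  7  8
 n  2  2  2  3  3  4  5  6  7
 g  3  3  3  3  4  4  5  6  7
 g  4  4  4  4  4  5  5  6  7
 e  5  5  5  5  5  4  5  6  7
 f  6  6  6  6  6  5  5  6  7

7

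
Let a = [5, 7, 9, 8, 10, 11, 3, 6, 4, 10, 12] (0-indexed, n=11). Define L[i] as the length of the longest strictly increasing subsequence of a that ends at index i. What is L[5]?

   i    0    1    2    3    4    5    6    7    8    9   10
a[i]    5    7    9    8   10   11    3    6    4   10   12
L[i]    1    2    3    3    4    5    1    2    2    4    6

5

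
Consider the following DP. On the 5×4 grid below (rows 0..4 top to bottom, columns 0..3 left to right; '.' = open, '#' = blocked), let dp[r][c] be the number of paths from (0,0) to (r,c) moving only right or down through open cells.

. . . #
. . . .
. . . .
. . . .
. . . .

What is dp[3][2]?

10

r\c   0   1   2   3
  0   1   1   1   0
  1   1   2   3   3
  2   1   3   6   9
  3   1   4  10  19
  4   1   5  15  34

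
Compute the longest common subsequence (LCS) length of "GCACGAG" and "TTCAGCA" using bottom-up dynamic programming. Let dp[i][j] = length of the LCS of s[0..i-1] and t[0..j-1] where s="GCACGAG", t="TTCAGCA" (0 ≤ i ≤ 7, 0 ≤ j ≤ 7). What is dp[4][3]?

   ''  T  T  C  A  G  C  A
''  0  0  0  0  0  0  0  0
 G  0  0  0  0  0  1  1  1
 C  0  0  0  1  1  1  2  2
 A  0  0  0  1  2  2  2  3
 C  0  0  0  1  2  2  3  3
 G  0  0  0  1  2  3  3  3
 A  0  0  0  1  2  3  3  4
 G  0  0  0  1  2  3  3  4

1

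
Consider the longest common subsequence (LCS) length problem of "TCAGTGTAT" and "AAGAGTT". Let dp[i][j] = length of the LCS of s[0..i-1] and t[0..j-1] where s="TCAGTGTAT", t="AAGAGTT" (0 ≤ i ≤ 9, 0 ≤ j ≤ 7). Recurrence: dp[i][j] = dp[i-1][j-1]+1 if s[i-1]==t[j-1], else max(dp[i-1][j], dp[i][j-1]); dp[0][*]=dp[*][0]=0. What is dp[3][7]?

1

   ''  A  A  G  A  G  T  T
''  0  0  0  0  0  0  0  0
 T  0  0  0  0  0  0  1  1
 C  0  0  0  0  0  0  1  1
 A  0  1  1  1  1  1  1  1
 G  0  1  1  2  2  2  2  2
 T  0  1  1  2  2  2  3  3
 G  0  1  1  2  2  3  3  3
 T  0  1  1  2  2  3  4  4
 A  0  1  2  2  3  3  4  4
 T  0  1  2  2  3  3  4  5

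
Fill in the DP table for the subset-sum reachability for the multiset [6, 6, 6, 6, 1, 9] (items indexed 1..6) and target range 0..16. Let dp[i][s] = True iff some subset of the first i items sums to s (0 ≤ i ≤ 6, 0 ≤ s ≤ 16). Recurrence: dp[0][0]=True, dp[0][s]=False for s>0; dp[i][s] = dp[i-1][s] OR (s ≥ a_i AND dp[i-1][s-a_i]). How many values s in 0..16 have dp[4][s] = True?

3

i\s   0   1   2   3   4   5   6   7   8   9  10  11  12  13  14  15  16
  0   T   F   F   F   F   F   F   F   F   F   F   F   F   F   F   F   F
  1   T   F   F   F   F   F   T   F   F   F   F   F   F   F   F   F   F
  2   T   F   F   F   F   F   T   F   F   F   F   F   T   F   F   F   F
  3   T   F   F   F   F   F   T   F   F   F   F   F   T   F   F   F   F
  4   T   F   F   F   F   F   T   F   F   F   F   F   T   F   F   F   F
  5   T   T   F   F   F   F   T   T   F   F   F   F   T   T   F   F   F
  6   T   T   F   F   F   F   T   T   F   T   T   F   T   T   F   T   T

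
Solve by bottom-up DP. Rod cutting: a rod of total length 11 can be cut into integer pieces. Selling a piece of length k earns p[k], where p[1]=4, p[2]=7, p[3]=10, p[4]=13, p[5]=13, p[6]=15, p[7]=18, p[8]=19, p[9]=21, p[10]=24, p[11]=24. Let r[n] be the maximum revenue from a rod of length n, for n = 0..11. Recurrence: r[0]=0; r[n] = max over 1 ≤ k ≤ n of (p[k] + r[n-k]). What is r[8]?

32

   n    0    1    2    3    4    5    6    7    8    9   10   11
r[n]    0    4    8   12   16   20   24   28   32   36   40   44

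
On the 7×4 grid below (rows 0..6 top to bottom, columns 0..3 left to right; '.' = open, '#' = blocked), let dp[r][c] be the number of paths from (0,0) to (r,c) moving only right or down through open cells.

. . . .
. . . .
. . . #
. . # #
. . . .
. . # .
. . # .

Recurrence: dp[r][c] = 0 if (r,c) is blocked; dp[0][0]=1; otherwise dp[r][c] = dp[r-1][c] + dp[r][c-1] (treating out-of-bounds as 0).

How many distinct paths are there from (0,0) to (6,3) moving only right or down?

r\c   0   1   2   3
  0   1   1   1   1
  1   1   2   3   4
  2   1   3   6   0
  3   1   4   0   0
  4   1   5   5   5
  5   1   6   0   5
  6   1   7   0   5

5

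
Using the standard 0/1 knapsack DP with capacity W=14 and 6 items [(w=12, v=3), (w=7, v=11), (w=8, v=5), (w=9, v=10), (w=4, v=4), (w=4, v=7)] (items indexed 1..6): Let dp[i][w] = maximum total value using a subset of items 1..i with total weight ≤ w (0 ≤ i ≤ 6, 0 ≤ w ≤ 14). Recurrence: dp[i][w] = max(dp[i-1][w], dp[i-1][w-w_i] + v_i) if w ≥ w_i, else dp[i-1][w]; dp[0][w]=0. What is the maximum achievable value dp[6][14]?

18

i\w   0   1   2   3   4   5   6   7   8   9  10  11  12  13  14
  0   0   0   0   0   0   0   0   0   0   0   0   0   0   0   0
  1   0   0   0   0   0   0   0   0   0   0   0   0   3   3   3
  2   0   0   0   0   0   0   0  11  11  11  11  11  11  11  11
  3   0   0   0   0   0   0   0  11  11  11  11  11  11  11  11
  4   0   0   0   0   0   0   0  11  11  11  11  11  11  11  11
  5   0   0   0   0   4   4   4  11  11  11  11  15  15  15  15
  6   0   0   0   0   7   7   7  11  11  11  11  18  18  18  18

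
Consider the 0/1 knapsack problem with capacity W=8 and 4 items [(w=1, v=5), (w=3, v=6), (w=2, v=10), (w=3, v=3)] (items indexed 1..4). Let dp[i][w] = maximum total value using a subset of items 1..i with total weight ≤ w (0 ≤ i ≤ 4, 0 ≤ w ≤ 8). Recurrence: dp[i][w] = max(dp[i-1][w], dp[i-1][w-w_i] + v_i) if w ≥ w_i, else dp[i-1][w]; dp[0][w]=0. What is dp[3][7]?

i\w   0   1   2   3   4   5   6   7   8
  0   0   0   0   0   0   0   0   0   0
  1   0   5   5   5   5   5   5   5   5
  2   0   5   5   6  11  11  11  11  11
  3   0   5  10  15  15  16  21  21  21
  4   0   5  10  15  15  16  21  21  21

21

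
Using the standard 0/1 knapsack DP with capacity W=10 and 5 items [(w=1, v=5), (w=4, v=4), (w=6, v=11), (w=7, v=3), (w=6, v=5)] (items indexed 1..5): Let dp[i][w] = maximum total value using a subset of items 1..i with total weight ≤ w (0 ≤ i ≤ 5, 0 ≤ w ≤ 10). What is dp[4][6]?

11

i\w   0   1   2   3   4   5   6   7   8   9  10
  0   0   0   0   0   0   0   0   0   0   0   0
  1   0   5   5   5   5   5   5   5   5   5   5
  2   0   5   5   5   5   9   9   9   9   9   9
  3   0   5   5   5   5   9  11  16  16  16  16
  4   0   5   5   5   5   9  11  16  16  16  16
  5   0   5   5   5   5   9  11  16  16  16  16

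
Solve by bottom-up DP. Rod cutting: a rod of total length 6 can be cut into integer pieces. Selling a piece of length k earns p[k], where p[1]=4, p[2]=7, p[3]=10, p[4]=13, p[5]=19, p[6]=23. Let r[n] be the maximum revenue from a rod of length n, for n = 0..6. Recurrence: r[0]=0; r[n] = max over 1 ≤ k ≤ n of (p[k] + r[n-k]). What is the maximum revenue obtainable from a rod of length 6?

   n    0    1    2    3    4    5    6
r[n]    0    4    8   12   16   20   24

24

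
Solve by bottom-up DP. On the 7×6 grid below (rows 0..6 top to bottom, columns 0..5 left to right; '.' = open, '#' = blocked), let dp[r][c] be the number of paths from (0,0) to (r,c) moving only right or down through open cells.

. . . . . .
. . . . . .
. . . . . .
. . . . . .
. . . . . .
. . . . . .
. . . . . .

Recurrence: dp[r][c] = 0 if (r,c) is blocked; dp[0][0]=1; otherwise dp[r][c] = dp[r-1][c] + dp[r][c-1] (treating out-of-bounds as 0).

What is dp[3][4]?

r\c   0   1   2   3   4   5
  0   1   1   1   1   1   1
  1   1   2   3   4   5   6
  2   1   3   6  10  15  21
  3   1   4  10  20  35  56
  4   1   5  15  35  70 126
  5   1   6  21  56 126 252
  6   1   7  28  84 210 462

35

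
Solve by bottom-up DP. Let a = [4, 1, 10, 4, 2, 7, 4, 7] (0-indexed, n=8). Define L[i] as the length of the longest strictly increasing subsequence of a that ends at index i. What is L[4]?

   i    0    1    2    3    4    5    6    7
a[i]    4    1   10    4    2    7    4    7
L[i]    1    1    2    2    2    3    3    4

2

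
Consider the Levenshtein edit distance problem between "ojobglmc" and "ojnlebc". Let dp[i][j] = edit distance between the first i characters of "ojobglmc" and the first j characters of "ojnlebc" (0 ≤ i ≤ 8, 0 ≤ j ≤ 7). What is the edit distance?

   ''  o  j  n  l  e  b  c
''  0  1  2  3  4  5  6  7
 o  1  0  1  2  3  4  5  6
 j  2  1  0  1  2  3  4  5
 o  3  2  1  1  2  3  4  5
 b  4  3  2  2  2  3  3  4
 g  5  4  3  3  3  3  4  4
 l  6  5  4  4  3  4  4  5
 m  7  6  5  5  4  4  5  5
 c  8  7  6  6  5  5  5  5

5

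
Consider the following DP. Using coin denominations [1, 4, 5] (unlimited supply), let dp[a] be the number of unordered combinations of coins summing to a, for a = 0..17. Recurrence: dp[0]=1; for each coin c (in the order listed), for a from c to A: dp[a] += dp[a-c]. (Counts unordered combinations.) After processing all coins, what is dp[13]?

8

after  coin     0     1     2     3     4     5     6     7     8     9    10    11    12    13    14    15    16    17
          1     1     1     1     1     1     1     1     1     1     1     1     1     1     1     1     1     1     1
          4     1     1     1     1     2     2     2     2     3     3     3     3     4     4     4     4     5     5
          5     1     1     1     1     2     3     3     3     4     5     6     6     7     8     9    10    11    12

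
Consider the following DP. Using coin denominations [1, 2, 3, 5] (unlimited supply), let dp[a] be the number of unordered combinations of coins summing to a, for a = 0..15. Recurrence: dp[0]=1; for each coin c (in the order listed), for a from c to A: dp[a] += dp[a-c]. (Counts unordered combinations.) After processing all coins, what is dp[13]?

after  coin     0     1     2     3     4     5     6     7     8     9    10    11    12    13    14    15
          1     1     1     1     1     1     1     1     1     1     1     1     1     1     1     1     1
          2     1     1     2     2     3     3     4     4     5     5     6     6     7     7     8     8
          3     1     1     2     3     4     5     7     8    10    12    14    16    19    21    24    27
          5     1     1     2     3     4     6     8    10    13    16    20    24    29    34    40    47

34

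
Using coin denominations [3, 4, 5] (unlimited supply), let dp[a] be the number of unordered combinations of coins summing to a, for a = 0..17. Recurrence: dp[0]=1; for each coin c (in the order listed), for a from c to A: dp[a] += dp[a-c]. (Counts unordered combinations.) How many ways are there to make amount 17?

4

after  coin     0     1     2     3     4     5     6     7     8     9    10    11    12    13    14    15    16    17
          3     1     0     0     1     0     0     1     0     0     1     0     0     1     0     0     1     0     0
          4     1     0     0     1     1     0     1     1     1     1     1     1     2     1     1     2     2     1
          5     1     0     0     1     1     1     1     1     2     2     2     2     3     3     3     4     4     4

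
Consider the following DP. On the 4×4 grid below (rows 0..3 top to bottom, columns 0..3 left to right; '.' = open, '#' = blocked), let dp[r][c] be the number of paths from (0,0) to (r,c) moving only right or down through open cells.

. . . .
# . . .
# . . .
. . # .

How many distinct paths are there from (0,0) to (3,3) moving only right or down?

6

r\c   0   1   2   3
  0   1   1   1   1
  1   0   1   2   3
  2   0   1   3   6
  3   0   1   0   6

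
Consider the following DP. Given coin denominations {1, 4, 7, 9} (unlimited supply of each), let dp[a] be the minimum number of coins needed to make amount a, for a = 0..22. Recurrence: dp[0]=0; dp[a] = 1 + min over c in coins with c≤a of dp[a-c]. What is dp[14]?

2

 a  0  1  2  3  4  5  6  7  8  9 10 11 12 13 14 15 16 17 18 19 20 21 22
dp  0  1  2  3  1  2  3  1  2  1  2  2  3  2  2  3  2  3  2  3  3  3  3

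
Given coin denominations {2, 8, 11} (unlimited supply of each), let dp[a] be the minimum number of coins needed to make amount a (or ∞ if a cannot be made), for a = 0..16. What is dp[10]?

 a  0  1  2  3  4  5  6  7  8  9 10 11 12 13 14 15 16
dp  0  -  1  -  2  -  3  -  1  -  2  1  3  2  4  3  2
(- denotes ∞ / unreachable)

2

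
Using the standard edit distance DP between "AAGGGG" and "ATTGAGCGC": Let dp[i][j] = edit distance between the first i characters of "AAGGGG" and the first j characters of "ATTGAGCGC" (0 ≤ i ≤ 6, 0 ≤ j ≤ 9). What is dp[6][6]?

3

   ''  A  T  T  G  A  G  C  G  C
''  0  1  2  3  4  5  6  7  8  9
 A  1  0  1  2  3  4  5  6  7  8
 A  2  1  1  2  3  3  4  5  6  7
 G  3  2  2  2  2  3  3  4  5  6
 G  4  3  3  3  2  3  3  4  4  5
 G  5  4  4  4  3  3  3  4  4  5
 G  6  5  5  5  4  4  3  4  4  5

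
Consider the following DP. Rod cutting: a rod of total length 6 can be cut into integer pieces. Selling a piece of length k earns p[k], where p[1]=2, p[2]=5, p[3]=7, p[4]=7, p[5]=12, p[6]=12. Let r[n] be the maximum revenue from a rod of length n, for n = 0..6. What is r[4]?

10

   n    0    1    2    3    4    5    6
r[n]    0    2    5    7   10   12   15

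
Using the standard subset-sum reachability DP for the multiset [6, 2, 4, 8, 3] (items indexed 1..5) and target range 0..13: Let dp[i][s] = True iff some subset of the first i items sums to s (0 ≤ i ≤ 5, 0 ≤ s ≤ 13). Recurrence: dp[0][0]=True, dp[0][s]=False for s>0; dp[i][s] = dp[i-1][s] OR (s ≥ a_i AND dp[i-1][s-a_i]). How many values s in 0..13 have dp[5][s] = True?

13

i\s   0   1   2   3   4   5   6   7   8   9  10  11  12  13
  0   T   F   F   F   F   F   F   F   F   F   F   F   F   F
  1   T   F   F   F   F   F   T   F   F   F   F   F   F   F
  2   T   F   T   F   F   F   T   F   T   F   F   F   F   F
  3   T   F   T   F   T   F   T   F   T   F   T   F   T   F
  4   T   F   T   F   T   F   T   F   T   F   T   F   T   F
  5   T   F   T   T   T   T   T   T   T   T   T   T   T   T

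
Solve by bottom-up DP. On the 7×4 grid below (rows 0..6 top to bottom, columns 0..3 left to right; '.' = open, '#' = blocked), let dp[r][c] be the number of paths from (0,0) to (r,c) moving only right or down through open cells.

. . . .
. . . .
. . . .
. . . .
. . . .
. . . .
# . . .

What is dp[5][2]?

21

r\c   0   1   2   3
  0   1   1   1   1
  1   1   2   3   4
  2   1   3   6  10
  3   1   4  10  20
  4   1   5  15  35
  5   1   6  21  56
  6   0   6  27  83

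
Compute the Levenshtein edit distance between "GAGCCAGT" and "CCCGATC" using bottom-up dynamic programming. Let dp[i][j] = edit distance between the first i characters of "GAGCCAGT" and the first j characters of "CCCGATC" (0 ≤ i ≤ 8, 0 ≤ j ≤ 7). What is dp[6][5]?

   ''  C  C  C  G  A  T  C
''  0  1  2  3  4  5  6  7
 G  1  1  2  3  3  4  5  6
 A  2  2  2  3  4  3  4  5
 G  3  3  3  3  3  4  4  5
 C  4  3  3  3  4  4  5  4
 C  5  4  3  3  4  5  5  5
 A  6  5  4  4  4  4  5  6
 G  7  6  5  5  4  5  5  6
 T  8  7  6  6  5  5  5  6

4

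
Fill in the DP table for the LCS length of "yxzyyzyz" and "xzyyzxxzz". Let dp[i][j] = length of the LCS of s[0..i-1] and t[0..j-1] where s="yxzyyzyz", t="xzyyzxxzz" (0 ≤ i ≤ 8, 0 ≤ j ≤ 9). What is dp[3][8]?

   ''  x  z  y  y  z  x  x  z  z
''  0  0  0  0  0  0  0  0  0  0
 y  0  0  0  1  1  1  1  1  1  1
 x  0  1  1  1  1  1  2  2  2  2
 z  0  1  2  2  2  2  2  2  3  3
 y  0  1  2  3  3  3  3  3  3  3
 y  0  1  2  3  4  4  4  4  4  4
 z  0  1  2  3  4  5  5  5  5  5
 y  0  1  2  3  4  5  5  5  5  5
 z  0  1  2  3  4  5  5  5  6  6

3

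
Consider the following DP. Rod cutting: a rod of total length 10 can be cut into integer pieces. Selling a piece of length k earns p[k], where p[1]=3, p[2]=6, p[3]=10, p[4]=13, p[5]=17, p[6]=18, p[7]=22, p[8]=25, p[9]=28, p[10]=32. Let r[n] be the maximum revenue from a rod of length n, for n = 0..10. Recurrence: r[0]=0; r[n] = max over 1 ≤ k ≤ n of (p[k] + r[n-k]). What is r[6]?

   n    0    1    2    3    4    5    6    7    8    9   10
r[n]    0    3    6   10   13   17   20   23   27   30   34

20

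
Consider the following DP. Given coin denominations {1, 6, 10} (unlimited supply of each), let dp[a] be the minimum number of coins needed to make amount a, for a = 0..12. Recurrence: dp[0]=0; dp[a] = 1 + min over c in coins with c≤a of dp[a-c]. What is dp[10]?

 a  0  1  2  3  4  5  6  7  8  9 10 11 12
dp  0  1  2  3  4  5  1  2  3  4  1  2  2

1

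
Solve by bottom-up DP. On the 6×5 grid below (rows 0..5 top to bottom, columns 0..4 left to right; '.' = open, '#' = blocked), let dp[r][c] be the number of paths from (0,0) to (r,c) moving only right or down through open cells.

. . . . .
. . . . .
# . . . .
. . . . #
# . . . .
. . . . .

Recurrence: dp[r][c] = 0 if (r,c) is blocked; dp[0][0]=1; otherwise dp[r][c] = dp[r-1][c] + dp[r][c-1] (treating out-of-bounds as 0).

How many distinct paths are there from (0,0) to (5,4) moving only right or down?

r\c   0   1   2   3   4
  0   1   1   1   1   1
  1   1   2   3   4   5
  2   0   2   5   9  14
  3   0   2   7  16   0
  4   0   2   9  25  25
  5   0   2  11  36  61

61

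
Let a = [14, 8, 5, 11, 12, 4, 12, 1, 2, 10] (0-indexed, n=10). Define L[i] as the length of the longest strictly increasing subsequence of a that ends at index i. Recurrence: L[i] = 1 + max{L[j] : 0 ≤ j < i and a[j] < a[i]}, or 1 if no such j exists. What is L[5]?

1

   i    0    1    2    3    4    5    6    7    8    9
a[i]   14    8    5   11   12    4   12    1    2   10
L[i]    1    1    1    2    3    1    3    1    2    3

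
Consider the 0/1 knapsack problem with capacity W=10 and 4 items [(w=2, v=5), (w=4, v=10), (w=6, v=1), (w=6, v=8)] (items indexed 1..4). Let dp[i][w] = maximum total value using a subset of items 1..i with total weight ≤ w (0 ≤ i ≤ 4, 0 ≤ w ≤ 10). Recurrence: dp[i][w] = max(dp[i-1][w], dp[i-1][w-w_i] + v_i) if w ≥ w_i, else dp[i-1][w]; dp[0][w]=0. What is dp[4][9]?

15

i\w   0   1   2   3   4   5   6   7   8   9  10
  0   0   0   0   0   0   0   0   0   0   0   0
  1   0   0   5   5   5   5   5   5   5   5   5
  2   0   0   5   5  10  10  15  15  15  15  15
  3   0   0   5   5  10  10  15  15  15  15  15
  4   0   0   5   5  10  10  15  15  15  15  18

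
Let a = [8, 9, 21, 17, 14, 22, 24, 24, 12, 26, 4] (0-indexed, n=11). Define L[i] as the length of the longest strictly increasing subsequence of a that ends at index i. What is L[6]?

5

   i    0    1    2    3    4    5    6    7    8    9   10
a[i]    8    9   21   17   14   22   24   24   12   26    4
L[i]    1    2    3    3    3    4    5    5    3    6    1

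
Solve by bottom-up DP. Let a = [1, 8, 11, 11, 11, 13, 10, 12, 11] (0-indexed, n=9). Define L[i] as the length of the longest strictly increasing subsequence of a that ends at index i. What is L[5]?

   i    0    1    2    3    4    5    6    7    8
a[i]    1    8   11   11   11   13   10   12   11
L[i]    1    2    3    3    3    4    3    4    4

4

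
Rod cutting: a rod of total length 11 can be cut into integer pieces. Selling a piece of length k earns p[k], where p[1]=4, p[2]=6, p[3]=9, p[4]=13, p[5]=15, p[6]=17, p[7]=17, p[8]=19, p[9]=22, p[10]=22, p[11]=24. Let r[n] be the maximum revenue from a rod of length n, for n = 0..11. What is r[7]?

   n    0    1    2    3    4    5    6    7    8    9   10   11
r[n]    0    4    8   12   16   20   24   28   32   36   40   44

28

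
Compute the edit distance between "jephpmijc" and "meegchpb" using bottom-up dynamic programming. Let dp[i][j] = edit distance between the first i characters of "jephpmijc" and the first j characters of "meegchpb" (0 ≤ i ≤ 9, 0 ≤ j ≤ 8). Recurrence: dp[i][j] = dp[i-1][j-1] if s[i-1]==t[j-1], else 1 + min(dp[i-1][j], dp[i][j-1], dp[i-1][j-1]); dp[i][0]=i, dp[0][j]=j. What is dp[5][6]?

5

   ''  m  e  e  g  c  h  p  b
''  0  1  2  3  4  5  6  7  8
 j  1  1  2  3  4  5  6  7  8
 e  2  2  1  2  3  4  5  6  7
 p  3  3  2  2  3  4  5  5  6
 h  4  4  3  3  3  4  4  5  6
 p  5  5  4  4  4  4  5  4  5
 m  6  5  5  5  5  5  5  5  5
 i  7  6  6  6  6  6  6  6  6
 j  8  7  7  7  7  7  7  7  7
 c  9  8  8  8  8  7  8  8  8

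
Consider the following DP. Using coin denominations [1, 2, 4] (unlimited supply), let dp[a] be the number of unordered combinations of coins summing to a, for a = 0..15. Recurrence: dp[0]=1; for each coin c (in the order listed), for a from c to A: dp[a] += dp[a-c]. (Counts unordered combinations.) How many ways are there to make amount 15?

after  coin     0     1     2     3     4     5     6     7     8     9    10    11    12    13    14    15
          1     1     1     1     1     1     1     1     1     1     1     1     1     1     1     1     1
          2     1     1     2     2     3     3     4     4     5     5     6     6     7     7     8     8
          4     1     1     2     2     4     4     6     6     9     9    12    12    16    16    20    20

20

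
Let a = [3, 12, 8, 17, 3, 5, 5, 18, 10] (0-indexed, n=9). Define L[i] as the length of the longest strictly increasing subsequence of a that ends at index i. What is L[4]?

1

   i    0    1    2    3    4    5    6    7    8
a[i]    3   12    8   17    3    5    5   18   10
L[i]    1    2    2    3    1    2    2    4    3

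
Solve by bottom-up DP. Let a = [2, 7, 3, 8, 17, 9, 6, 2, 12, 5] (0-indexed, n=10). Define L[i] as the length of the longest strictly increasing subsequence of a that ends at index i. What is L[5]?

4

   i    0    1    2    3    4    5    6    7    8    9
a[i]    2    7    3    8   17    9    6    2   12    5
L[i]    1    2    2    3    4    4    3    1    5    3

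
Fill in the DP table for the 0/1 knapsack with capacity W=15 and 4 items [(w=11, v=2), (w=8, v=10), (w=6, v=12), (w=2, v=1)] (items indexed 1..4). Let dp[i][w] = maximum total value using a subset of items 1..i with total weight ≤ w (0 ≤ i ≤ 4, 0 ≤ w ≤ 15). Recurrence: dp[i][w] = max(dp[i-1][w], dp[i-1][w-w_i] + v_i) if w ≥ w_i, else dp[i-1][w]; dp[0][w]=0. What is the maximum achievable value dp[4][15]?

i\w   0   1   2   3   4   5   6   7   8   9  10  11  12  13  14  15
  0   0   0   0   0   0   0   0   0   0   0   0   0   0   0   0   0
  1   0   0   0   0   0   0   0   0   0   0   0   2   2   2   2   2
  2   0   0   0   0   0   0   0   0  10  10  10  10  10  10  10  10
  3   0   0   0   0   0   0  12  12  12  12  12  12  12  12  22  22
  4   0   0   1   1   1   1  12  12  13  13  13  13  13  13  22  22

22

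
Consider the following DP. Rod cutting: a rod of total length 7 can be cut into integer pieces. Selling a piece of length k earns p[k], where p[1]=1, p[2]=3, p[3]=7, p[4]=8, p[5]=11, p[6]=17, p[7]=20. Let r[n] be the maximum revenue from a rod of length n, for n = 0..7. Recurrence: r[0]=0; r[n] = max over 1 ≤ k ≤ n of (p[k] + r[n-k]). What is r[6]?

17

   n    0    1    2    3    4    5    6    7
r[n]    0    1    3    7    8   11   17   20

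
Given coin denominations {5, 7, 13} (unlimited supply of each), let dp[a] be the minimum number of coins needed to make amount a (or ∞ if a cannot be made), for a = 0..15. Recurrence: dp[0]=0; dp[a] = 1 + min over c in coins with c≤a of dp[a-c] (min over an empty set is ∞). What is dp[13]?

 a  0  1  2  3  4  5  6  7  8  9 10 11 12 13 14 15
dp  0  -  -  -  -  1  -  1  -  -  2  -  2  1  2  3
(- denotes ∞ / unreachable)

1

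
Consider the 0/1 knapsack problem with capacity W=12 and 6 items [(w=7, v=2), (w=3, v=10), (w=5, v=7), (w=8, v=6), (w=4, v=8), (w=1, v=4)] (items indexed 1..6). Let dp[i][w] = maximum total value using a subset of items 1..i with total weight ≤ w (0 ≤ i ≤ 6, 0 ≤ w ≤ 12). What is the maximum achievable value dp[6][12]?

i\w   0   1   2   3   4   5   6   7   8   9  10  11  12
  0   0   0   0   0   0   0   0   0   0   0   0   0   0
  1   0   0   0   0   0   0   0   2   2   2   2   2   2
  2   0   0   0  10  10  10  10  10  10  10  12  12  12
  3   0   0   0  10  10  10  10  10  17  17  17  17  17
  4   0   0   0  10  10  10  10  10  17  17  17  17  17
  5   0   0   0  10  10  10  10  18  18  18  18  18  25
  6   0   4   4  10  14  14  14  18  22  22  22  22  25

25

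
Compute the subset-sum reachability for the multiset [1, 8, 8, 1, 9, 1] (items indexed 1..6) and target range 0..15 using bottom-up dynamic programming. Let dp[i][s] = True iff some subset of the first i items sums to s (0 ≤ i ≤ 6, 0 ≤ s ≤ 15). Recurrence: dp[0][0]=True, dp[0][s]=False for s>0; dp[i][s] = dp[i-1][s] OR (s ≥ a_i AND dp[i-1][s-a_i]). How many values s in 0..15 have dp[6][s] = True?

i\s   0   1   2   3   4   5   6   7   8   9  10  11  12  13  14  15
  0   T   F   F   F   F   F   F   F   F   F   F   F   F   F   F   F
  1   T   T   F   F   F   F   F   F   F   F   F   F   F   F   F   F
  2   T   T   F   F   F   F   F   F   T   T   F   F   F   F   F   F
  3   T   T   F   F   F   F   F   F   T   T   F   F   F   F   F   F
  4   T   T   T   F   F   F   F   F   T   T   T   F   F   F   F   F
  5   T   T   T   F   F   F   F   F   T   T   T   T   F   F   F   F
  6   T   T   T   T   F   F   F   F   T   T   T   T   T   F   F   F

9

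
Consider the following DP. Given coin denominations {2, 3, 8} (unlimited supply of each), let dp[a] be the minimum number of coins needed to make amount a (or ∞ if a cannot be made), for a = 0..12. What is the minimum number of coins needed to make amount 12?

3

 a  0  1  2  3  4  5  6  7  8  9 10 11 12
dp  0  -  1  1  2  2  2  3  1  3  2  2  3
(- denotes ∞ / unreachable)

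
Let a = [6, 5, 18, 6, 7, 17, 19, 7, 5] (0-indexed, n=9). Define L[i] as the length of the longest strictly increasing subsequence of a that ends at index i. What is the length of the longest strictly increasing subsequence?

5

   i    0    1    2    3    4    5    6    7    8
a[i]    6    5   18    6    7   17   19    7    5
L[i]    1    1    2    2    3    4    5    3    1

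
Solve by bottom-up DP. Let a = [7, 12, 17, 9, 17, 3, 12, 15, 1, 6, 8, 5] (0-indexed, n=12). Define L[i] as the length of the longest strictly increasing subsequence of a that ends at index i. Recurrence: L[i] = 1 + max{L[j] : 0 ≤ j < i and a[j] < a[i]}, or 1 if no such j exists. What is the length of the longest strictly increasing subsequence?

4

   i    0    1    2    3    4    5    6    7    8    9   10   11
a[i]    7   12   17    9   17    3   12   15    1    6    8    5
L[i]    1    2    3    2    3    1    3    4    1    2    3    2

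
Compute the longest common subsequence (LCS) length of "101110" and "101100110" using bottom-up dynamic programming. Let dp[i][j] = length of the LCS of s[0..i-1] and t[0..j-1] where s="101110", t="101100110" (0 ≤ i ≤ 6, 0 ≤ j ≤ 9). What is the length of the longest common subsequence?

6

   ''  1  0  1  1  0  0  1  1  0
''  0  0  0  0  0  0  0  0  0  0
 1  0  1  1  1  1  1  1  1  1  1
 0  0  1  2  2  2  2  2  2  2  2
 1  0  1  2  3  3  3  3  3  3  3
 1  0  1  2  3  4  4  4  4  4  4
 1  0  1  2  3  4  4  4  5  5  5
 0  0  1  2  3  4  5  5  5  5  6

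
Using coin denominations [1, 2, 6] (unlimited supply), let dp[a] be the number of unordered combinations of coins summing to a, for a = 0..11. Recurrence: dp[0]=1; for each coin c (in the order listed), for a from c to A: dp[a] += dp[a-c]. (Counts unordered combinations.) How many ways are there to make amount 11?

9

after  coin     0     1     2     3     4     5     6     7     8     9    10    11
          1     1     1     1     1     1     1     1     1     1     1     1     1
          2     1     1     2     2     3     3     4     4     5     5     6     6
          6     1     1     2     2     3     3     5     5     7     7     9     9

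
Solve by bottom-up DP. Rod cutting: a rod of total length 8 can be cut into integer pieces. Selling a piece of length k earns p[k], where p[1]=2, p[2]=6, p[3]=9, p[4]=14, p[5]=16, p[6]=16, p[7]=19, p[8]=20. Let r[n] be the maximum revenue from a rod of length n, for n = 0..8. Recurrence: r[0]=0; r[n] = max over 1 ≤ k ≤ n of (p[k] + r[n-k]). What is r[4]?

   n    0    1    2    3    4    5    6    7    8
r[n]    0    2    6    9   14   16   20   23   28

14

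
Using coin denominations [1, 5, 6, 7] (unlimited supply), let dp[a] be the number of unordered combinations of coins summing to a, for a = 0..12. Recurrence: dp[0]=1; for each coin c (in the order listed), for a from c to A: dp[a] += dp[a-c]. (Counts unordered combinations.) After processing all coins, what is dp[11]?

6

after  coin     0     1     2     3     4     5     6     7     8     9    10    11    12
          1     1     1     1     1     1     1     1     1     1     1     1     1     1
          5     1     1     1     1     1     2     2     2     2     2     3     3     3
          6     1     1     1     1     1     2     3     3     3     3     4     5     6
          7     1     1     1     1     1     2     3     4     4     4     5     6     8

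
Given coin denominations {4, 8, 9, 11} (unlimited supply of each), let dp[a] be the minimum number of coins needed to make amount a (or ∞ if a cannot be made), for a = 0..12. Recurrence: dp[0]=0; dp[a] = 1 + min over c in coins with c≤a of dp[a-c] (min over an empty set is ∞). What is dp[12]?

 a  0  1  2  3  4  5  6  7  8  9 10 11 12
dp  0  -  -  -  1  -  -  -  1  1  -  1  2
(- denotes ∞ / unreachable)

2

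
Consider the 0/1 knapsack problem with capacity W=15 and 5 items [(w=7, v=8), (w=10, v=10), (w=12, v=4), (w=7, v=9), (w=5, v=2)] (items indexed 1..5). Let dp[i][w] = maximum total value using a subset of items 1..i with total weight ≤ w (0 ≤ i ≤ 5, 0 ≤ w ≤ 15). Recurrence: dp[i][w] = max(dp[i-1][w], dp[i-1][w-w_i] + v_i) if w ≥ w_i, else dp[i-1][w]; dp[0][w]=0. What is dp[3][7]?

8

i\w   0   1   2   3   4   5   6   7   8   9  10  11  12  13  14  15
  0   0   0   0   0   0   0   0   0   0   0   0   0   0   0   0   0
  1   0   0   0   0   0   0   0   8   8   8   8   8   8   8   8   8
  2   0   0   0   0   0   0   0   8   8   8  10  10  10  10  10  10
  3   0   0   0   0   0   0   0   8   8   8  10  10  10  10  10  10
  4   0   0   0   0   0   0   0   9   9   9  10  10  10  10  17  17
  5   0   0   0   0   0   2   2   9   9   9  10  10  11  11  17  17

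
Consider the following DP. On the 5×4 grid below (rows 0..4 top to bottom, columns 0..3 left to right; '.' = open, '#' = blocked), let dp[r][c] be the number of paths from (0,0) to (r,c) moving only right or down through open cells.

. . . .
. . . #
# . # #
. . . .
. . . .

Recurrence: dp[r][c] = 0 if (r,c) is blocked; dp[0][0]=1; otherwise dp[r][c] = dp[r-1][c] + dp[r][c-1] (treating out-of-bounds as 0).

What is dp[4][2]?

4

r\c   0   1   2   3
  0   1   1   1   1
  1   1   2   3   0
  2   0   2   0   0
  3   0   2   2   2
  4   0   2   4   6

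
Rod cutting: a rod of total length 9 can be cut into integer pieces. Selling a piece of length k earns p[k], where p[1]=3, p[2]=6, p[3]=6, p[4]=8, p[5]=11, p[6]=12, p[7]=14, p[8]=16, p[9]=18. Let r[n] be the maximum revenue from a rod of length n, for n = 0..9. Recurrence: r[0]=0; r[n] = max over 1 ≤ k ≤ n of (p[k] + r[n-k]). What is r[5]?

15

   n    0    1    2    3    4    5    6    7    8    9
r[n]    0    3    6    9   12   15   18   21   24   27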